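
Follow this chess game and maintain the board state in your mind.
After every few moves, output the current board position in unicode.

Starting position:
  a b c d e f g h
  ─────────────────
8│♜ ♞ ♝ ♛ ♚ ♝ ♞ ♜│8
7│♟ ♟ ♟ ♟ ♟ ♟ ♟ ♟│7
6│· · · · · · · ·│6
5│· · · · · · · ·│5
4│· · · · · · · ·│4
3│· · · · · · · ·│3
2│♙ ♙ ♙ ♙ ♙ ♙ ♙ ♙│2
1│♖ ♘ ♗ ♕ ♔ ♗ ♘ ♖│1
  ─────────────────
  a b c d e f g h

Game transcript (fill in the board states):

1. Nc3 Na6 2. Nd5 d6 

  a b c d e f g h
  ─────────────────
8│♜ · ♝ ♛ ♚ ♝ ♞ ♜│8
7│♟ ♟ ♟ · ♟ ♟ ♟ ♟│7
6│♞ · · ♟ · · · ·│6
5│· · · ♘ · · · ·│5
4│· · · · · · · ·│4
3│· · · · · · · ·│3
2│♙ ♙ ♙ ♙ ♙ ♙ ♙ ♙│2
1│♖ · ♗ ♕ ♔ ♗ ♘ ♖│1
  ─────────────────
  a b c d e f g h

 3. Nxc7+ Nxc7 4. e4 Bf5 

  a b c d e f g h
  ─────────────────
8│♜ · · ♛ ♚ ♝ ♞ ♜│8
7│♟ ♟ ♞ · ♟ ♟ ♟ ♟│7
6│· · · ♟ · · · ·│6
5│· · · · · ♝ · ·│5
4│· · · · ♙ · · ·│4
3│· · · · · · · ·│3
2│♙ ♙ ♙ ♙ · ♙ ♙ ♙│2
1│♖ · ♗ ♕ ♔ ♗ ♘ ♖│1
  ─────────────────
  a b c d e f g h

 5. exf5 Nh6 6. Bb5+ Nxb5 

  a b c d e f g h
  ─────────────────
8│♜ · · ♛ ♚ ♝ · ♜│8
7│♟ ♟ · · ♟ ♟ ♟ ♟│7
6│· · · ♟ · · · ♞│6
5│· ♞ · · · ♙ · ·│5
4│· · · · · · · ·│4
3│· · · · · · · ·│3
2│♙ ♙ ♙ ♙ · ♙ ♙ ♙│2
1│♖ · ♗ ♕ ♔ · ♘ ♖│1
  ─────────────────
  a b c d e f g h

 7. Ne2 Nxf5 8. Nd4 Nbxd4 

  a b c d e f g h
  ─────────────────
8│♜ · · ♛ ♚ ♝ · ♜│8
7│♟ ♟ · · ♟ ♟ ♟ ♟│7
6│· · · ♟ · · · ·│6
5│· · · · · ♞ · ·│5
4│· · · ♞ · · · ·│4
3│· · · · · · · ·│3
2│♙ ♙ ♙ ♙ · ♙ ♙ ♙│2
1│♖ · ♗ ♕ ♔ · · ♖│1
  ─────────────────
  a b c d e f g h

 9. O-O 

  a b c d e f g h
  ─────────────────
8│♜ · · ♛ ♚ ♝ · ♜│8
7│♟ ♟ · · ♟ ♟ ♟ ♟│7
6│· · · ♟ · · · ·│6
5│· · · · · ♞ · ·│5
4│· · · ♞ · · · ·│4
3│· · · · · · · ·│3
2│♙ ♙ ♙ ♙ · ♙ ♙ ♙│2
1│♖ · ♗ ♕ · ♖ ♔ ·│1
  ─────────────────
  a b c d e f g h


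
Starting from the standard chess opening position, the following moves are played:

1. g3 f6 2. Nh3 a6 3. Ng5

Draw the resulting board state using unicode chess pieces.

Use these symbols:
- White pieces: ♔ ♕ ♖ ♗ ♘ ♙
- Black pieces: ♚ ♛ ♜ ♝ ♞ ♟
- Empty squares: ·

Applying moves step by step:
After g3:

♜ ♞ ♝ ♛ ♚ ♝ ♞ ♜
♟ ♟ ♟ ♟ ♟ ♟ ♟ ♟
· · · · · · · ·
· · · · · · · ·
· · · · · · · ·
· · · · · · ♙ ·
♙ ♙ ♙ ♙ ♙ ♙ · ♙
♖ ♘ ♗ ♕ ♔ ♗ ♘ ♖


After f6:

♜ ♞ ♝ ♛ ♚ ♝ ♞ ♜
♟ ♟ ♟ ♟ ♟ · ♟ ♟
· · · · · ♟ · ·
· · · · · · · ·
· · · · · · · ·
· · · · · · ♙ ·
♙ ♙ ♙ ♙ ♙ ♙ · ♙
♖ ♘ ♗ ♕ ♔ ♗ ♘ ♖


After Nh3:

♜ ♞ ♝ ♛ ♚ ♝ ♞ ♜
♟ ♟ ♟ ♟ ♟ · ♟ ♟
· · · · · ♟ · ·
· · · · · · · ·
· · · · · · · ·
· · · · · · ♙ ♘
♙ ♙ ♙ ♙ ♙ ♙ · ♙
♖ ♘ ♗ ♕ ♔ ♗ · ♖


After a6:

♜ ♞ ♝ ♛ ♚ ♝ ♞ ♜
· ♟ ♟ ♟ ♟ · ♟ ♟
♟ · · · · ♟ · ·
· · · · · · · ·
· · · · · · · ·
· · · · · · ♙ ♘
♙ ♙ ♙ ♙ ♙ ♙ · ♙
♖ ♘ ♗ ♕ ♔ ♗ · ♖


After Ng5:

♜ ♞ ♝ ♛ ♚ ♝ ♞ ♜
· ♟ ♟ ♟ ♟ · ♟ ♟
♟ · · · · ♟ · ·
· · · · · · ♘ ·
· · · · · · · ·
· · · · · · ♙ ·
♙ ♙ ♙ ♙ ♙ ♙ · ♙
♖ ♘ ♗ ♕ ♔ ♗ · ♖



  a b c d e f g h
  ─────────────────
8│♜ ♞ ♝ ♛ ♚ ♝ ♞ ♜│8
7│· ♟ ♟ ♟ ♟ · ♟ ♟│7
6│♟ · · · · ♟ · ·│6
5│· · · · · · ♘ ·│5
4│· · · · · · · ·│4
3│· · · · · · ♙ ·│3
2│♙ ♙ ♙ ♙ ♙ ♙ · ♙│2
1│♖ ♘ ♗ ♕ ♔ ♗ · ♖│1
  ─────────────────
  a b c d e f g h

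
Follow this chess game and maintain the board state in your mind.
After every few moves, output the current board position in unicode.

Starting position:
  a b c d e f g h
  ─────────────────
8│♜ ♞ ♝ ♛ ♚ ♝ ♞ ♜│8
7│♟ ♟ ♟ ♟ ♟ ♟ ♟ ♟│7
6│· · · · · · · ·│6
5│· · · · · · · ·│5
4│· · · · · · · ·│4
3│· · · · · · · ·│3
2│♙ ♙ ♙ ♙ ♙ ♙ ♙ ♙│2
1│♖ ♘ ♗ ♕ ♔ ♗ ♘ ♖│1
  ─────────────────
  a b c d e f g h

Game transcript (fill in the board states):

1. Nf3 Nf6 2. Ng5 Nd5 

  a b c d e f g h
  ─────────────────
8│♜ ♞ ♝ ♛ ♚ ♝ · ♜│8
7│♟ ♟ ♟ ♟ ♟ ♟ ♟ ♟│7
6│· · · · · · · ·│6
5│· · · ♞ · · ♘ ·│5
4│· · · · · · · ·│4
3│· · · · · · · ·│3
2│♙ ♙ ♙ ♙ ♙ ♙ ♙ ♙│2
1│♖ ♘ ♗ ♕ ♔ ♗ · ♖│1
  ─────────────────
  a b c d e f g h

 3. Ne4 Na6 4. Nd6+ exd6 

  a b c d e f g h
  ─────────────────
8│♜ · ♝ ♛ ♚ ♝ · ♜│8
7│♟ ♟ ♟ ♟ · ♟ ♟ ♟│7
6│♞ · · ♟ · · · ·│6
5│· · · ♞ · · · ·│5
4│· · · · · · · ·│4
3│· · · · · · · ·│3
2│♙ ♙ ♙ ♙ ♙ ♙ ♙ ♙│2
1│♖ ♘ ♗ ♕ ♔ ♗ · ♖│1
  ─────────────────
  a b c d e f g h

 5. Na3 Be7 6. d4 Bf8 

  a b c d e f g h
  ─────────────────
8│♜ · ♝ ♛ ♚ ♝ · ♜│8
7│♟ ♟ ♟ ♟ · ♟ ♟ ♟│7
6│♞ · · ♟ · · · ·│6
5│· · · ♞ · · · ·│5
4│· · · ♙ · · · ·│4
3│♘ · · · · · · ·│3
2│♙ ♙ ♙ · ♙ ♙ ♙ ♙│2
1│♖ · ♗ ♕ ♔ ♗ · ♖│1
  ─────────────────
  a b c d e f g h

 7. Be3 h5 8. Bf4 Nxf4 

  a b c d e f g h
  ─────────────────
8│♜ · ♝ ♛ ♚ ♝ · ♜│8
7│♟ ♟ ♟ ♟ · ♟ ♟ ·│7
6│♞ · · ♟ · · · ·│6
5│· · · · · · · ♟│5
4│· · · ♙ · ♞ · ·│4
3│♘ · · · · · · ·│3
2│♙ ♙ ♙ · ♙ ♙ ♙ ♙│2
1│♖ · · ♕ ♔ ♗ · ♖│1
  ─────────────────
  a b c d e f g h



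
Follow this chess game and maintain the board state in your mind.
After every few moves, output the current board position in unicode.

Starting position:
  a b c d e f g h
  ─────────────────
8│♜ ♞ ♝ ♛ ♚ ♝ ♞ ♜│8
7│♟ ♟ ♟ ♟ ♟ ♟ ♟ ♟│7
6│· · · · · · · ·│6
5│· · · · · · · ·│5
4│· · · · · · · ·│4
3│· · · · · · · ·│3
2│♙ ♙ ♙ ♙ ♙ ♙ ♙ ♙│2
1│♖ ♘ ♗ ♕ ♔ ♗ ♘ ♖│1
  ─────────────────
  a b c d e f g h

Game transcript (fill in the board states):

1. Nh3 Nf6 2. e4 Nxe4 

  a b c d e f g h
  ─────────────────
8│♜ ♞ ♝ ♛ ♚ ♝ · ♜│8
7│♟ ♟ ♟ ♟ ♟ ♟ ♟ ♟│7
6│· · · · · · · ·│6
5│· · · · · · · ·│5
4│· · · · ♞ · · ·│4
3│· · · · · · · ♘│3
2│♙ ♙ ♙ ♙ · ♙ ♙ ♙│2
1│♖ ♘ ♗ ♕ ♔ ♗ · ♖│1
  ─────────────────
  a b c d e f g h

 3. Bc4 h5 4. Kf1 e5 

  a b c d e f g h
  ─────────────────
8│♜ ♞ ♝ ♛ ♚ ♝ · ♜│8
7│♟ ♟ ♟ ♟ · ♟ ♟ ·│7
6│· · · · · · · ·│6
5│· · · · ♟ · · ♟│5
4│· · ♗ · ♞ · · ·│4
3│· · · · · · · ♘│3
2│♙ ♙ ♙ ♙ · ♙ ♙ ♙│2
1│♖ ♘ ♗ ♕ · ♔ · ♖│1
  ─────────────────
  a b c d e f g h

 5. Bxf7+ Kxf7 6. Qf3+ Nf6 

  a b c d e f g h
  ─────────────────
8│♜ ♞ ♝ ♛ · ♝ · ♜│8
7│♟ ♟ ♟ ♟ · ♚ ♟ ·│7
6│· · · · · ♞ · ·│6
5│· · · · ♟ · · ♟│5
4│· · · · · · · ·│4
3│· · · · · ♕ · ♘│3
2│♙ ♙ ♙ ♙ · ♙ ♙ ♙│2
1│♖ ♘ ♗ · · ♔ · ♖│1
  ─────────────────
  a b c d e f g h

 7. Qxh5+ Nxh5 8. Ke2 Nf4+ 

  a b c d e f g h
  ─────────────────
8│♜ ♞ ♝ ♛ · ♝ · ♜│8
7│♟ ♟ ♟ ♟ · ♚ ♟ ·│7
6│· · · · · · · ·│6
5│· · · · ♟ · · ·│5
4│· · · · · ♞ · ·│4
3│· · · · · · · ♘│3
2│♙ ♙ ♙ ♙ ♔ ♙ ♙ ♙│2
1│♖ ♘ ♗ · · · · ♖│1
  ─────────────────
  a b c d e f g h

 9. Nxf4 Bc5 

  a b c d e f g h
  ─────────────────
8│♜ ♞ ♝ ♛ · · · ♜│8
7│♟ ♟ ♟ ♟ · ♚ ♟ ·│7
6│· · · · · · · ·│6
5│· · ♝ · ♟ · · ·│5
4│· · · · · ♘ · ·│4
3│· · · · · · · ·│3
2│♙ ♙ ♙ ♙ ♔ ♙ ♙ ♙│2
1│♖ ♘ ♗ · · · · ♖│1
  ─────────────────
  a b c d e f g h


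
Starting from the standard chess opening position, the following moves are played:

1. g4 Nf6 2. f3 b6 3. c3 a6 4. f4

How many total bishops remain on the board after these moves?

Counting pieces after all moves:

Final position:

  a b c d e f g h
  ─────────────────
8│♜ ♞ ♝ ♛ ♚ ♝ · ♜│8
7│· · ♟ ♟ ♟ ♟ ♟ ♟│7
6│♟ ♟ · · · ♞ · ·│6
5│· · · · · · · ·│5
4│· · · · · ♙ ♙ ·│4
3│· · ♙ · · · · ·│3
2│♙ ♙ · ♙ ♙ · · ♙│2
1│♖ ♘ ♗ ♕ ♔ ♗ ♘ ♖│1
  ─────────────────
  a b c d e f g h


4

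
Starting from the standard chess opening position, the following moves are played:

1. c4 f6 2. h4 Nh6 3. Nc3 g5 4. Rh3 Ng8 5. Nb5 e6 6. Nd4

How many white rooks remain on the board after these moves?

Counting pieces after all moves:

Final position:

  a b c d e f g h
  ─────────────────
8│♜ ♞ ♝ ♛ ♚ ♝ ♞ ♜│8
7│♟ ♟ ♟ ♟ · · · ♟│7
6│· · · · ♟ ♟ · ·│6
5│· · · · · · ♟ ·│5
4│· · ♙ ♘ · · · ♙│4
3│· · · · · · · ♖│3
2│♙ ♙ · ♙ ♙ ♙ ♙ ·│2
1│♖ · ♗ ♕ ♔ ♗ ♘ ·│1
  ─────────────────
  a b c d e f g h


2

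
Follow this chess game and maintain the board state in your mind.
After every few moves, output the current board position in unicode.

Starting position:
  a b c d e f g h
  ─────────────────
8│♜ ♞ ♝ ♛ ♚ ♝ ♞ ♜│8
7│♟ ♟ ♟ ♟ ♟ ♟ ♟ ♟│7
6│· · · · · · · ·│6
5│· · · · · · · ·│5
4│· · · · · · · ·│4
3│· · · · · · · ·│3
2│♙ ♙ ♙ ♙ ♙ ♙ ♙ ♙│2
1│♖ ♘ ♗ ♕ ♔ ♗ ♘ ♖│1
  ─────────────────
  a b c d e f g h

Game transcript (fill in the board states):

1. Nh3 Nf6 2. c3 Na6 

  a b c d e f g h
  ─────────────────
8│♜ · ♝ ♛ ♚ ♝ · ♜│8
7│♟ ♟ ♟ ♟ ♟ ♟ ♟ ♟│7
6│♞ · · · · ♞ · ·│6
5│· · · · · · · ·│5
4│· · · · · · · ·│4
3│· · ♙ · · · · ♘│3
2│♙ ♙ · ♙ ♙ ♙ ♙ ♙│2
1│♖ ♘ ♗ ♕ ♔ ♗ · ♖│1
  ─────────────────
  a b c d e f g h

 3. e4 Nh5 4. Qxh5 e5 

  a b c d e f g h
  ─────────────────
8│♜ · ♝ ♛ ♚ ♝ · ♜│8
7│♟ ♟ ♟ ♟ · ♟ ♟ ♟│7
6│♞ · · · · · · ·│6
5│· · · · ♟ · · ♕│5
4│· · · · ♙ · · ·│4
3│· · ♙ · · · · ♘│3
2│♙ ♙ · ♙ · ♙ ♙ ♙│2
1│♖ ♘ ♗ · ♔ ♗ · ♖│1
  ─────────────────
  a b c d e f g h

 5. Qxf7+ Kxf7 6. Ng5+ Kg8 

  a b c d e f g h
  ─────────────────
8│♜ · ♝ ♛ · ♝ ♚ ♜│8
7│♟ ♟ ♟ ♟ · · ♟ ♟│7
6│♞ · · · · · · ·│6
5│· · · · ♟ · ♘ ·│5
4│· · · · ♙ · · ·│4
3│· · ♙ · · · · ·│3
2│♙ ♙ · ♙ · ♙ ♙ ♙│2
1│♖ ♘ ♗ · ♔ ♗ · ♖│1
  ─────────────────
  a b c d e f g h

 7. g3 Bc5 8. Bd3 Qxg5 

  a b c d e f g h
  ─────────────────
8│♜ · ♝ · · · ♚ ♜│8
7│♟ ♟ ♟ ♟ · · ♟ ♟│7
6│♞ · · · · · · ·│6
5│· · ♝ · ♟ · ♛ ·│5
4│· · · · ♙ · · ·│4
3│· · ♙ ♗ · · ♙ ·│3
2│♙ ♙ · ♙ · ♙ · ♙│2
1│♖ ♘ ♗ · ♔ · · ♖│1
  ─────────────────
  a b c d e f g h

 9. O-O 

  a b c d e f g h
  ─────────────────
8│♜ · ♝ · · · ♚ ♜│8
7│♟ ♟ ♟ ♟ · · ♟ ♟│7
6│♞ · · · · · · ·│6
5│· · ♝ · ♟ · ♛ ·│5
4│· · · · ♙ · · ·│4
3│· · ♙ ♗ · · ♙ ·│3
2│♙ ♙ · ♙ · ♙ · ♙│2
1│♖ ♘ ♗ · · ♖ ♔ ·│1
  ─────────────────
  a b c d e f g h


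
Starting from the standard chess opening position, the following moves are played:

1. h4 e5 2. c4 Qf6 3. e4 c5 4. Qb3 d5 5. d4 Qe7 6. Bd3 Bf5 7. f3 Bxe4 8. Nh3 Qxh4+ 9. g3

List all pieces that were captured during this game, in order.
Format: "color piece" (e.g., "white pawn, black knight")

Tracking captures:
  Bxe4: captured white pawn
  Qxh4+: captured white pawn

white pawn, white pawn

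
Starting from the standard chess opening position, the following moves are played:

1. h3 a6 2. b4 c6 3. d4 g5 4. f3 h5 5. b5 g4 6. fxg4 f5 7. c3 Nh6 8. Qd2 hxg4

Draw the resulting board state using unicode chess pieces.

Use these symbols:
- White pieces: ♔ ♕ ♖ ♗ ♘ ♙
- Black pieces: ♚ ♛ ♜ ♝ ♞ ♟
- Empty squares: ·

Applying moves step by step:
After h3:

♜ ♞ ♝ ♛ ♚ ♝ ♞ ♜
♟ ♟ ♟ ♟ ♟ ♟ ♟ ♟
· · · · · · · ·
· · · · · · · ·
· · · · · · · ·
· · · · · · · ♙
♙ ♙ ♙ ♙ ♙ ♙ ♙ ·
♖ ♘ ♗ ♕ ♔ ♗ ♘ ♖


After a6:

♜ ♞ ♝ ♛ ♚ ♝ ♞ ♜
· ♟ ♟ ♟ ♟ ♟ ♟ ♟
♟ · · · · · · ·
· · · · · · · ·
· · · · · · · ·
· · · · · · · ♙
♙ ♙ ♙ ♙ ♙ ♙ ♙ ·
♖ ♘ ♗ ♕ ♔ ♗ ♘ ♖


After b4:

♜ ♞ ♝ ♛ ♚ ♝ ♞ ♜
· ♟ ♟ ♟ ♟ ♟ ♟ ♟
♟ · · · · · · ·
· · · · · · · ·
· ♙ · · · · · ·
· · · · · · · ♙
♙ · ♙ ♙ ♙ ♙ ♙ ·
♖ ♘ ♗ ♕ ♔ ♗ ♘ ♖


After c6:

♜ ♞ ♝ ♛ ♚ ♝ ♞ ♜
· ♟ · ♟ ♟ ♟ ♟ ♟
♟ · ♟ · · · · ·
· · · · · · · ·
· ♙ · · · · · ·
· · · · · · · ♙
♙ · ♙ ♙ ♙ ♙ ♙ ·
♖ ♘ ♗ ♕ ♔ ♗ ♘ ♖


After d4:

♜ ♞ ♝ ♛ ♚ ♝ ♞ ♜
· ♟ · ♟ ♟ ♟ ♟ ♟
♟ · ♟ · · · · ·
· · · · · · · ·
· ♙ · ♙ · · · ·
· · · · · · · ♙
♙ · ♙ · ♙ ♙ ♙ ·
♖ ♘ ♗ ♕ ♔ ♗ ♘ ♖


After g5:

♜ ♞ ♝ ♛ ♚ ♝ ♞ ♜
· ♟ · ♟ ♟ ♟ · ♟
♟ · ♟ · · · · ·
· · · · · · ♟ ·
· ♙ · ♙ · · · ·
· · · · · · · ♙
♙ · ♙ · ♙ ♙ ♙ ·
♖ ♘ ♗ ♕ ♔ ♗ ♘ ♖


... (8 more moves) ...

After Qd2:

♜ ♞ ♝ ♛ ♚ ♝ · ♜
· ♟ · ♟ ♟ · · ·
♟ · ♟ · · · · ♞
· ♙ · · · ♟ · ♟
· · · ♙ · · ♙ ·
· · ♙ · · · · ♙
♙ · · ♕ ♙ · ♙ ·
♖ ♘ ♗ · ♔ ♗ ♘ ♖


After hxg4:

♜ ♞ ♝ ♛ ♚ ♝ · ♜
· ♟ · ♟ ♟ · · ·
♟ · ♟ · · · · ♞
· ♙ · · · ♟ · ·
· · · ♙ · · ♟ ·
· · ♙ · · · · ♙
♙ · · ♕ ♙ · ♙ ·
♖ ♘ ♗ · ♔ ♗ ♘ ♖



  a b c d e f g h
  ─────────────────
8│♜ ♞ ♝ ♛ ♚ ♝ · ♜│8
7│· ♟ · ♟ ♟ · · ·│7
6│♟ · ♟ · · · · ♞│6
5│· ♙ · · · ♟ · ·│5
4│· · · ♙ · · ♟ ·│4
3│· · ♙ · · · · ♙│3
2│♙ · · ♕ ♙ · ♙ ·│2
1│♖ ♘ ♗ · ♔ ♗ ♘ ♖│1
  ─────────────────
  a b c d e f g h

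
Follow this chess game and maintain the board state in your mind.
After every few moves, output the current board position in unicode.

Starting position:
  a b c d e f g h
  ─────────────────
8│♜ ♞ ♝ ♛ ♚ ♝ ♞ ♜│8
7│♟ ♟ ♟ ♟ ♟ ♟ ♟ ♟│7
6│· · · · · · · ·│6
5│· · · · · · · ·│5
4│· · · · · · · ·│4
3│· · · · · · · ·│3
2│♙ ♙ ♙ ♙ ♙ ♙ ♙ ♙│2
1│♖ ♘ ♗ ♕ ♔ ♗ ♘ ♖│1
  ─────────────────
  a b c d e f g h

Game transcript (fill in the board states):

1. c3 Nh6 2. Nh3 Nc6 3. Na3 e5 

  a b c d e f g h
  ─────────────────
8│♜ · ♝ ♛ ♚ ♝ · ♜│8
7│♟ ♟ ♟ ♟ · ♟ ♟ ♟│7
6│· · ♞ · · · · ♞│6
5│· · · · ♟ · · ·│5
4│· · · · · · · ·│4
3│♘ · ♙ · · · · ♘│3
2│♙ ♙ · ♙ ♙ ♙ ♙ ♙│2
1│♖ · ♗ ♕ ♔ ♗ · ♖│1
  ─────────────────
  a b c d e f g h

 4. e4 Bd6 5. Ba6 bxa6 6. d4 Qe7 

  a b c d e f g h
  ─────────────────
8│♜ · ♝ · ♚ · · ♜│8
7│♟ · ♟ ♟ ♛ ♟ ♟ ♟│7
6│♟ · ♞ ♝ · · · ♞│6
5│· · · · ♟ · · ·│5
4│· · · ♙ ♙ · · ·│4
3│♘ · ♙ · · · · ♘│3
2│♙ ♙ · · · ♙ ♙ ♙│2
1│♖ · ♗ ♕ ♔ · · ♖│1
  ─────────────────
  a b c d e f g h

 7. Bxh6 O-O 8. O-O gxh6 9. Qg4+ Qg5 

  a b c d e f g h
  ─────────────────
8│♜ · ♝ · · ♜ ♚ ·│8
7│♟ · ♟ ♟ · ♟ · ♟│7
6│♟ · ♞ ♝ · · · ♟│6
5│· · · · ♟ · ♛ ·│5
4│· · · ♙ ♙ · ♕ ·│4
3│♘ · ♙ · · · · ♘│3
2│♙ ♙ · · · ♙ ♙ ♙│2
1│♖ · · · · ♖ ♔ ·│1
  ─────────────────
  a b c d e f g h

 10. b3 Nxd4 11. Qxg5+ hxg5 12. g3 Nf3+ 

  a b c d e f g h
  ─────────────────
8│♜ · ♝ · · ♜ ♚ ·│8
7│♟ · ♟ ♟ · ♟ · ♟│7
6│♟ · · ♝ · · · ·│6
5│· · · · ♟ · ♟ ·│5
4│· · · · ♙ · · ·│4
3│♘ ♙ ♙ · · ♞ ♙ ♘│3
2│♙ · · · · ♙ · ♙│2
1│♖ · · · · ♖ ♔ ·│1
  ─────────────────
  a b c d e f g h

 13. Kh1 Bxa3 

  a b c d e f g h
  ─────────────────
8│♜ · ♝ · · ♜ ♚ ·│8
7│♟ · ♟ ♟ · ♟ · ♟│7
6│♟ · · · · · · ·│6
5│· · · · ♟ · ♟ ·│5
4│· · · · ♙ · · ·│4
3│♝ ♙ ♙ · · ♞ ♙ ♘│3
2│♙ · · · · ♙ · ♙│2
1│♖ · · · · ♖ · ♔│1
  ─────────────────
  a b c d e f g h


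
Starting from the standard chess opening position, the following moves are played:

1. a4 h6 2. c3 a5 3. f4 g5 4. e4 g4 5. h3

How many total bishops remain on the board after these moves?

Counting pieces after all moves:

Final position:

  a b c d e f g h
  ─────────────────
8│♜ ♞ ♝ ♛ ♚ ♝ ♞ ♜│8
7│· ♟ ♟ ♟ ♟ ♟ · ·│7
6│· · · · · · · ♟│6
5│♟ · · · · · · ·│5
4│♙ · · · ♙ ♙ ♟ ·│4
3│· · ♙ · · · · ♙│3
2│· ♙ · ♙ · · ♙ ·│2
1│♖ ♘ ♗ ♕ ♔ ♗ ♘ ♖│1
  ─────────────────
  a b c d e f g h


4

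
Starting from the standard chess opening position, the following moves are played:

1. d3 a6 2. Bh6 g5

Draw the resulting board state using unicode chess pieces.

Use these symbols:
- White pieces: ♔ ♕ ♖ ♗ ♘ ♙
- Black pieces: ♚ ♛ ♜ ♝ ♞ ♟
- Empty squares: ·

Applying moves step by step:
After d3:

♜ ♞ ♝ ♛ ♚ ♝ ♞ ♜
♟ ♟ ♟ ♟ ♟ ♟ ♟ ♟
· · · · · · · ·
· · · · · · · ·
· · · · · · · ·
· · · ♙ · · · ·
♙ ♙ ♙ · ♙ ♙ ♙ ♙
♖ ♘ ♗ ♕ ♔ ♗ ♘ ♖


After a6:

♜ ♞ ♝ ♛ ♚ ♝ ♞ ♜
· ♟ ♟ ♟ ♟ ♟ ♟ ♟
♟ · · · · · · ·
· · · · · · · ·
· · · · · · · ·
· · · ♙ · · · ·
♙ ♙ ♙ · ♙ ♙ ♙ ♙
♖ ♘ ♗ ♕ ♔ ♗ ♘ ♖


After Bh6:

♜ ♞ ♝ ♛ ♚ ♝ ♞ ♜
· ♟ ♟ ♟ ♟ ♟ ♟ ♟
♟ · · · · · · ♗
· · · · · · · ·
· · · · · · · ·
· · · ♙ · · · ·
♙ ♙ ♙ · ♙ ♙ ♙ ♙
♖ ♘ · ♕ ♔ ♗ ♘ ♖


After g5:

♜ ♞ ♝ ♛ ♚ ♝ ♞ ♜
· ♟ ♟ ♟ ♟ ♟ · ♟
♟ · · · · · · ♗
· · · · · · ♟ ·
· · · · · · · ·
· · · ♙ · · · ·
♙ ♙ ♙ · ♙ ♙ ♙ ♙
♖ ♘ · ♕ ♔ ♗ ♘ ♖



  a b c d e f g h
  ─────────────────
8│♜ ♞ ♝ ♛ ♚ ♝ ♞ ♜│8
7│· ♟ ♟ ♟ ♟ ♟ · ♟│7
6│♟ · · · · · · ♗│6
5│· · · · · · ♟ ·│5
4│· · · · · · · ·│4
3│· · · ♙ · · · ·│3
2│♙ ♙ ♙ · ♙ ♙ ♙ ♙│2
1│♖ ♘ · ♕ ♔ ♗ ♘ ♖│1
  ─────────────────
  a b c d e f g h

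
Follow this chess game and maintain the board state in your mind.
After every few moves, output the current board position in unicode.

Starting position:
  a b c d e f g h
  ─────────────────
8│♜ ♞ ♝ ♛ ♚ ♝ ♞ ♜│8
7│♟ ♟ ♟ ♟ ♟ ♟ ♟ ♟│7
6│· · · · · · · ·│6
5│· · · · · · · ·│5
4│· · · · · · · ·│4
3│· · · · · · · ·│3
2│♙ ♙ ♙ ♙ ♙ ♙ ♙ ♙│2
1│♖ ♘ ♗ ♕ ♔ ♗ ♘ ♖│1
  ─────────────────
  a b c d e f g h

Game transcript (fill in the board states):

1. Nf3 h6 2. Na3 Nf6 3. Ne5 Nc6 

  a b c d e f g h
  ─────────────────
8│♜ · ♝ ♛ ♚ ♝ · ♜│8
7│♟ ♟ ♟ ♟ ♟ ♟ ♟ ·│7
6│· · ♞ · · ♞ · ♟│6
5│· · · · ♘ · · ·│5
4│· · · · · · · ·│4
3│♘ · · · · · · ·│3
2│♙ ♙ ♙ ♙ ♙ ♙ ♙ ♙│2
1│♖ · ♗ ♕ ♔ ♗ · ♖│1
  ─────────────────
  a b c d e f g h

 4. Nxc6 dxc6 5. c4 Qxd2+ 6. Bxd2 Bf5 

  a b c d e f g h
  ─────────────────
8│♜ · · · ♚ ♝ · ♜│8
7│♟ ♟ ♟ · ♟ ♟ ♟ ·│7
6│· · ♟ · · ♞ · ♟│6
5│· · · · · ♝ · ·│5
4│· · ♙ · · · · ·│4
3│♘ · · · · · · ·│3
2│♙ ♙ · ♗ ♙ ♙ ♙ ♙│2
1│♖ · · ♕ ♔ ♗ · ♖│1
  ─────────────────
  a b c d e f g h

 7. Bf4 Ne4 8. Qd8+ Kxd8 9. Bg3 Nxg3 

  a b c d e f g h
  ─────────────────
8│♜ · · ♚ · ♝ · ♜│8
7│♟ ♟ ♟ · ♟ ♟ ♟ ·│7
6│· · ♟ · · · · ♟│6
5│· · · · · ♝ · ·│5
4│· · ♙ · · · · ·│4
3│♘ · · · · · ♞ ·│3
2│♙ ♙ · · ♙ ♙ ♙ ♙│2
1│♖ · · · ♔ ♗ · ♖│1
  ─────────────────
  a b c d e f g h

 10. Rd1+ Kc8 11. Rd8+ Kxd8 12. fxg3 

  a b c d e f g h
  ─────────────────
8│♜ · · ♚ · ♝ · ♜│8
7│♟ ♟ ♟ · ♟ ♟ ♟ ·│7
6│· · ♟ · · · · ♟│6
5│· · · · · ♝ · ·│5
4│· · ♙ · · · · ·│4
3│♘ · · · · · ♙ ·│3
2│♙ ♙ · · ♙ · ♙ ♙│2
1│· · · · ♔ ♗ · ♖│1
  ─────────────────
  a b c d e f g h


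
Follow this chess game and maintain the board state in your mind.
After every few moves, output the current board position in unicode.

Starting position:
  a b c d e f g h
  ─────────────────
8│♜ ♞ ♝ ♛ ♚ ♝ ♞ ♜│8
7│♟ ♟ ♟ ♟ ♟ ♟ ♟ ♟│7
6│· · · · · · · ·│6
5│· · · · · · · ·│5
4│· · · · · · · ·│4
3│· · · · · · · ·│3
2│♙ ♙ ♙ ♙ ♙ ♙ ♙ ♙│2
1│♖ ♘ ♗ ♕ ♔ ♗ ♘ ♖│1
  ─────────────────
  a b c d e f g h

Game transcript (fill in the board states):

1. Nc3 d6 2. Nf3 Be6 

  a b c d e f g h
  ─────────────────
8│♜ ♞ · ♛ ♚ ♝ ♞ ♜│8
7│♟ ♟ ♟ · ♟ ♟ ♟ ♟│7
6│· · · ♟ ♝ · · ·│6
5│· · · · · · · ·│5
4│· · · · · · · ·│4
3│· · ♘ · · ♘ · ·│3
2│♙ ♙ ♙ ♙ ♙ ♙ ♙ ♙│2
1│♖ · ♗ ♕ ♔ ♗ · ♖│1
  ─────────────────
  a b c d e f g h

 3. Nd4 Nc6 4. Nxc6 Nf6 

  a b c d e f g h
  ─────────────────
8│♜ · · ♛ ♚ ♝ · ♜│8
7│♟ ♟ ♟ · ♟ ♟ ♟ ♟│7
6│· · ♘ ♟ ♝ ♞ · ·│6
5│· · · · · · · ·│5
4│· · · · · · · ·│4
3│· · ♘ · · · · ·│3
2│♙ ♙ ♙ ♙ ♙ ♙ ♙ ♙│2
1│♖ · ♗ ♕ ♔ ♗ · ♖│1
  ─────────────────
  a b c d e f g h

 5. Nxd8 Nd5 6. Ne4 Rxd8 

  a b c d e f g h
  ─────────────────
8│· · · ♜ ♚ ♝ · ♜│8
7│♟ ♟ ♟ · ♟ ♟ ♟ ♟│7
6│· · · ♟ ♝ · · ·│6
5│· · · ♞ · · · ·│5
4│· · · · ♘ · · ·│4
3│· · · · · · · ·│3
2│♙ ♙ ♙ ♙ ♙ ♙ ♙ ♙│2
1│♖ · ♗ ♕ ♔ ♗ · ♖│1
  ─────────────────
  a b c d e f g h

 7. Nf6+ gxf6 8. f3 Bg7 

  a b c d e f g h
  ─────────────────
8│· · · ♜ ♚ · · ♜│8
7│♟ ♟ ♟ · ♟ ♟ ♝ ♟│7
6│· · · ♟ ♝ ♟ · ·│6
5│· · · ♞ · · · ·│5
4│· · · · · · · ·│4
3│· · · · · ♙ · ·│3
2│♙ ♙ ♙ ♙ ♙ · ♙ ♙│2
1│♖ · ♗ ♕ ♔ ♗ · ♖│1
  ─────────────────
  a b c d e f g h



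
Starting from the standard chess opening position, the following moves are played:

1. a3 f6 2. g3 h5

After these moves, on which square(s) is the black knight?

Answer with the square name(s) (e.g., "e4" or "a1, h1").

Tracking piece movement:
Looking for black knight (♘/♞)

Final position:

  a b c d e f g h
  ─────────────────
8│♜ ♞ ♝ ♛ ♚ ♝ ♞ ♜│8
7│♟ ♟ ♟ ♟ ♟ · ♟ ·│7
6│· · · · · ♟ · ·│6
5│· · · · · · · ♟│5
4│· · · · · · · ·│4
3│♙ · · · · · ♙ ·│3
2│· ♙ ♙ ♙ ♙ ♙ · ♙│2
1│♖ ♘ ♗ ♕ ♔ ♗ ♘ ♖│1
  ─────────────────
  a b c d e f g h


b8, g8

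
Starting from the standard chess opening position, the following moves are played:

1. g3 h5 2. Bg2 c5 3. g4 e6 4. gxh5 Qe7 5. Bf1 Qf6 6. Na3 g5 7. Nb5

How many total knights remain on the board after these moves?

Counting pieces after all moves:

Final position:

  a b c d e f g h
  ─────────────────
8│♜ ♞ ♝ · ♚ ♝ ♞ ♜│8
7│♟ ♟ · ♟ · ♟ · ·│7
6│· · · · ♟ ♛ · ·│6
5│· ♘ ♟ · · · ♟ ♙│5
4│· · · · · · · ·│4
3│· · · · · · · ·│3
2│♙ ♙ ♙ ♙ ♙ ♙ · ♙│2
1│♖ · ♗ ♕ ♔ ♗ ♘ ♖│1
  ─────────────────
  a b c d e f g h


4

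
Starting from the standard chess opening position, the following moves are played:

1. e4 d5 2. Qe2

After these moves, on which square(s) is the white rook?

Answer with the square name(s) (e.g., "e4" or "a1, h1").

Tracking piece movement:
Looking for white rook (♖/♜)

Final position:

  a b c d e f g h
  ─────────────────
8│♜ ♞ ♝ ♛ ♚ ♝ ♞ ♜│8
7│♟ ♟ ♟ · ♟ ♟ ♟ ♟│7
6│· · · · · · · ·│6
5│· · · ♟ · · · ·│5
4│· · · · ♙ · · ·│4
3│· · · · · · · ·│3
2│♙ ♙ ♙ ♙ ♕ ♙ ♙ ♙│2
1│♖ ♘ ♗ · ♔ ♗ ♘ ♖│1
  ─────────────────
  a b c d e f g h


a1, h1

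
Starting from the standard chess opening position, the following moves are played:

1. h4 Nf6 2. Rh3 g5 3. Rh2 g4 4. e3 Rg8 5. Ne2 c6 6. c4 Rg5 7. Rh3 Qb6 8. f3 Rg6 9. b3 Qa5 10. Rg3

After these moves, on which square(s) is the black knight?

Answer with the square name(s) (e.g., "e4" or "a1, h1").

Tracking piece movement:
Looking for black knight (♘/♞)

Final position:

  a b c d e f g h
  ─────────────────
8│♜ ♞ ♝ · ♚ ♝ · ·│8
7│♟ ♟ · ♟ ♟ ♟ · ♟│7
6│· · ♟ · · ♞ ♜ ·│6
5│♛ · · · · · · ·│5
4│· · ♙ · · · ♟ ♙│4
3│· ♙ · · ♙ ♙ ♖ ·│3
2│♙ · · ♙ ♘ · ♙ ·│2
1│♖ ♘ ♗ ♕ ♔ ♗ · ·│1
  ─────────────────
  a b c d e f g h


b8, f6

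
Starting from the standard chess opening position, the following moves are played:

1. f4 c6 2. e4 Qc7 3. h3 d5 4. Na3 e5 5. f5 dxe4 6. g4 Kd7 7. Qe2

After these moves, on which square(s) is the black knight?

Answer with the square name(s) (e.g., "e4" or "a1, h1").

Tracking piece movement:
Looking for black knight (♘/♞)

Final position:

  a b c d e f g h
  ─────────────────
8│♜ ♞ ♝ · · ♝ ♞ ♜│8
7│♟ ♟ ♛ ♚ · ♟ ♟ ♟│7
6│· · ♟ · · · · ·│6
5│· · · · ♟ ♙ · ·│5
4│· · · · ♟ · ♙ ·│4
3│♘ · · · · · · ♙│3
2│♙ ♙ ♙ ♙ ♕ · · ·│2
1│♖ · ♗ · ♔ ♗ ♘ ♖│1
  ─────────────────
  a b c d e f g h


b8, g8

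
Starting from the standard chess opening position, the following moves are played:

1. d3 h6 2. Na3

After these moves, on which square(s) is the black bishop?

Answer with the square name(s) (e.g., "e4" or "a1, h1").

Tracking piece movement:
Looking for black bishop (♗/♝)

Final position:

  a b c d e f g h
  ─────────────────
8│♜ ♞ ♝ ♛ ♚ ♝ ♞ ♜│8
7│♟ ♟ ♟ ♟ ♟ ♟ ♟ ·│7
6│· · · · · · · ♟│6
5│· · · · · · · ·│5
4│· · · · · · · ·│4
3│♘ · · ♙ · · · ·│3
2│♙ ♙ ♙ · ♙ ♙ ♙ ♙│2
1│♖ · ♗ ♕ ♔ ♗ ♘ ♖│1
  ─────────────────
  a b c d e f g h


c8, f8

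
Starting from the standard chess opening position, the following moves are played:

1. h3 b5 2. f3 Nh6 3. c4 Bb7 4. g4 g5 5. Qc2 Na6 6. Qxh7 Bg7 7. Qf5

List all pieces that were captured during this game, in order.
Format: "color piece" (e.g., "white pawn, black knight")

Tracking captures:
  Qxh7: captured black pawn

black pawn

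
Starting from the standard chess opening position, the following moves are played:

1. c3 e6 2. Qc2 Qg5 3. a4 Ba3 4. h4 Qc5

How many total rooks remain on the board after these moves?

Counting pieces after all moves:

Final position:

  a b c d e f g h
  ─────────────────
8│♜ ♞ ♝ · ♚ · ♞ ♜│8
7│♟ ♟ ♟ ♟ · ♟ ♟ ♟│7
6│· · · · ♟ · · ·│6
5│· · ♛ · · · · ·│5
4│♙ · · · · · · ♙│4
3│♝ · ♙ · · · · ·│3
2│· ♙ ♕ ♙ ♙ ♙ ♙ ·│2
1│♖ ♘ ♗ · ♔ ♗ ♘ ♖│1
  ─────────────────
  a b c d e f g h


4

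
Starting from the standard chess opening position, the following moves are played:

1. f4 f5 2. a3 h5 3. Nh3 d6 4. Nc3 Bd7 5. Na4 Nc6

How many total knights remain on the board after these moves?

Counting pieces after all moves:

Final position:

  a b c d e f g h
  ─────────────────
8│♜ · · ♛ ♚ ♝ ♞ ♜│8
7│♟ ♟ ♟ ♝ ♟ · ♟ ·│7
6│· · ♞ ♟ · · · ·│6
5│· · · · · ♟ · ♟│5
4│♘ · · · · ♙ · ·│4
3│♙ · · · · · · ♘│3
2│· ♙ ♙ ♙ ♙ · ♙ ♙│2
1│♖ · ♗ ♕ ♔ ♗ · ♖│1
  ─────────────────
  a b c d e f g h


4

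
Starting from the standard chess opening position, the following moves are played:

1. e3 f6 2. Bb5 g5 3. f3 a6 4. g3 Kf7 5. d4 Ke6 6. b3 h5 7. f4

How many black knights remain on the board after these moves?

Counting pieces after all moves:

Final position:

  a b c d e f g h
  ─────────────────
8│♜ ♞ ♝ ♛ · ♝ ♞ ♜│8
7│· ♟ ♟ ♟ ♟ · · ·│7
6│♟ · · · ♚ ♟ · ·│6
5│· ♗ · · · · ♟ ♟│5
4│· · · ♙ · ♙ · ·│4
3│· ♙ · · ♙ · ♙ ·│3
2│♙ · ♙ · · · · ♙│2
1│♖ ♘ ♗ ♕ ♔ · ♘ ♖│1
  ─────────────────
  a b c d e f g h


2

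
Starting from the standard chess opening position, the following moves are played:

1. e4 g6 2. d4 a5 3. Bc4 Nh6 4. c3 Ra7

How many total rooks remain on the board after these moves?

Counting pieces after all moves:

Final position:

  a b c d e f g h
  ─────────────────
8│· ♞ ♝ ♛ ♚ ♝ · ♜│8
7│♜ ♟ ♟ ♟ ♟ ♟ · ♟│7
6│· · · · · · ♟ ♞│6
5│♟ · · · · · · ·│5
4│· · ♗ ♙ ♙ · · ·│4
3│· · ♙ · · · · ·│3
2│♙ ♙ · · · ♙ ♙ ♙│2
1│♖ ♘ ♗ ♕ ♔ · ♘ ♖│1
  ─────────────────
  a b c d e f g h


4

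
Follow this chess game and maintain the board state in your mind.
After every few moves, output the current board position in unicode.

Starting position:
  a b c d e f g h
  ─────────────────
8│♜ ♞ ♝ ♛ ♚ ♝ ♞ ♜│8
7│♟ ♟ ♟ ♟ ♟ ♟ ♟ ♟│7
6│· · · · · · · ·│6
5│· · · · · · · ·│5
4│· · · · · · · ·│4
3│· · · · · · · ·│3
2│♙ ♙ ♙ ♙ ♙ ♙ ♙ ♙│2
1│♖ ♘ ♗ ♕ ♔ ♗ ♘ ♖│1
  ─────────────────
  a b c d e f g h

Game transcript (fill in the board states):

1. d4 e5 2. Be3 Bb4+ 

  a b c d e f g h
  ─────────────────
8│♜ ♞ ♝ ♛ ♚ · ♞ ♜│8
7│♟ ♟ ♟ ♟ · ♟ ♟ ♟│7
6│· · · · · · · ·│6
5│· · · · ♟ · · ·│5
4│· ♝ · ♙ · · · ·│4
3│· · · · ♗ · · ·│3
2│♙ ♙ ♙ · ♙ ♙ ♙ ♙│2
1│♖ ♘ · ♕ ♔ ♗ ♘ ♖│1
  ─────────────────
  a b c d e f g h

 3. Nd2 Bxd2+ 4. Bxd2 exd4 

  a b c d e f g h
  ─────────────────
8│♜ ♞ ♝ ♛ ♚ · ♞ ♜│8
7│♟ ♟ ♟ ♟ · ♟ ♟ ♟│7
6│· · · · · · · ·│6
5│· · · · · · · ·│5
4│· · · ♟ · · · ·│4
3│· · · · · · · ·│3
2│♙ ♙ ♙ ♗ ♙ ♙ ♙ ♙│2
1│♖ · · ♕ ♔ ♗ ♘ ♖│1
  ─────────────────
  a b c d e f g h

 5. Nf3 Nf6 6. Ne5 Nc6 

  a b c d e f g h
  ─────────────────
8│♜ · ♝ ♛ ♚ · · ♜│8
7│♟ ♟ ♟ ♟ · ♟ ♟ ♟│7
6│· · ♞ · · ♞ · ·│6
5│· · · · ♘ · · ·│5
4│· · · ♟ · · · ·│4
3│· · · · · · · ·│3
2│♙ ♙ ♙ ♗ ♙ ♙ ♙ ♙│2
1│♖ · · ♕ ♔ ♗ · ♖│1
  ─────────────────
  a b c d e f g h

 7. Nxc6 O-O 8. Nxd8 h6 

  a b c d e f g h
  ─────────────────
8│♜ · ♝ ♘ · ♜ ♚ ·│8
7│♟ ♟ ♟ ♟ · ♟ ♟ ·│7
6│· · · · · ♞ · ♟│6
5│· · · · · · · ·│5
4│· · · ♟ · · · ·│4
3│· · · · · · · ·│3
2│♙ ♙ ♙ ♗ ♙ ♙ ♙ ♙│2
1│♖ · · ♕ ♔ ♗ · ♖│1
  ─────────────────
  a b c d e f g h



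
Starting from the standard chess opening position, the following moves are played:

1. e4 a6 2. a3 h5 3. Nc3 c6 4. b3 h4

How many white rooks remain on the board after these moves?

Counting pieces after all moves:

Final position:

  a b c d e f g h
  ─────────────────
8│♜ ♞ ♝ ♛ ♚ ♝ ♞ ♜│8
7│· ♟ · ♟ ♟ ♟ ♟ ·│7
6│♟ · ♟ · · · · ·│6
5│· · · · · · · ·│5
4│· · · · ♙ · · ♟│4
3│♙ ♙ ♘ · · · · ·│3
2│· · ♙ ♙ · ♙ ♙ ♙│2
1│♖ · ♗ ♕ ♔ ♗ ♘ ♖│1
  ─────────────────
  a b c d e f g h


2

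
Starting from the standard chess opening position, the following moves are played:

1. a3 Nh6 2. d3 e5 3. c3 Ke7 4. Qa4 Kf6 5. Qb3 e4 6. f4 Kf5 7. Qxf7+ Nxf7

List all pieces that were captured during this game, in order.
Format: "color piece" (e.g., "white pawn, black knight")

Tracking captures:
  Qxf7+: captured black pawn
  Nxf7: captured white queen

black pawn, white queen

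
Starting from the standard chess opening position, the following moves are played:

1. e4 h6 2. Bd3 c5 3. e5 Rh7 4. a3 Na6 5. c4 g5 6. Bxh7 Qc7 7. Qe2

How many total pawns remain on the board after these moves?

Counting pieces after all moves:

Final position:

  a b c d e f g h
  ─────────────────
8│♜ · ♝ · ♚ ♝ ♞ ·│8
7│♟ ♟ ♛ ♟ ♟ ♟ · ♗│7
6│♞ · · · · · · ♟│6
5│· · ♟ · ♙ · ♟ ·│5
4│· · ♙ · · · · ·│4
3│♙ · · · · · · ·│3
2│· ♙ · ♙ ♕ ♙ ♙ ♙│2
1│♖ ♘ ♗ · ♔ · ♘ ♖│1
  ─────────────────
  a b c d e f g h


16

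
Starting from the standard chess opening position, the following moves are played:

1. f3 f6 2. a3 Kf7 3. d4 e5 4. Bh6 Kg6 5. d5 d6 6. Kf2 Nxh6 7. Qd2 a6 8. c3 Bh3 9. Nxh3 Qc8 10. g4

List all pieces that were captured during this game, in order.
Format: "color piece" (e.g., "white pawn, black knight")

Tracking captures:
  Nxh6: captured white bishop
  Nxh3: captured black bishop

white bishop, black bishop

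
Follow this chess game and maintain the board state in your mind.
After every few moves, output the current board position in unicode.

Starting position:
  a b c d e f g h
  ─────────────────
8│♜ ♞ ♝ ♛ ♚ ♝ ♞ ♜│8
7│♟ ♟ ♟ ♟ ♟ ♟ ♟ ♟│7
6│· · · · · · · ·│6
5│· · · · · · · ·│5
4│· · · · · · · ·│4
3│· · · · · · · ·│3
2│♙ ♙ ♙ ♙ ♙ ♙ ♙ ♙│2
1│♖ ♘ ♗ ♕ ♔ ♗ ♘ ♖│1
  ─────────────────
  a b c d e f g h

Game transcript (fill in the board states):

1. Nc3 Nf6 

  a b c d e f g h
  ─────────────────
8│♜ ♞ ♝ ♛ ♚ ♝ · ♜│8
7│♟ ♟ ♟ ♟ ♟ ♟ ♟ ♟│7
6│· · · · · ♞ · ·│6
5│· · · · · · · ·│5
4│· · · · · · · ·│4
3│· · ♘ · · · · ·│3
2│♙ ♙ ♙ ♙ ♙ ♙ ♙ ♙│2
1│♖ · ♗ ♕ ♔ ♗ ♘ ♖│1
  ─────────────────
  a b c d e f g h

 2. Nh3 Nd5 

  a b c d e f g h
  ─────────────────
8│♜ ♞ ♝ ♛ ♚ ♝ · ♜│8
7│♟ ♟ ♟ ♟ ♟ ♟ ♟ ♟│7
6│· · · · · · · ·│6
5│· · · ♞ · · · ·│5
4│· · · · · · · ·│4
3│· · ♘ · · · · ♘│3
2│♙ ♙ ♙ ♙ ♙ ♙ ♙ ♙│2
1│♖ · ♗ ♕ ♔ ♗ · ♖│1
  ─────────────────
  a b c d e f g h

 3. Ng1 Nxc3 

  a b c d e f g h
  ─────────────────
8│♜ ♞ ♝ ♛ ♚ ♝ · ♜│8
7│♟ ♟ ♟ ♟ ♟ ♟ ♟ ♟│7
6│· · · · · · · ·│6
5│· · · · · · · ·│5
4│· · · · · · · ·│4
3│· · ♞ · · · · ·│3
2│♙ ♙ ♙ ♙ ♙ ♙ ♙ ♙│2
1│♖ · ♗ ♕ ♔ ♗ ♘ ♖│1
  ─────────────────
  a b c d e f g h

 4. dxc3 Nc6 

  a b c d e f g h
  ─────────────────
8│♜ · ♝ ♛ ♚ ♝ · ♜│8
7│♟ ♟ ♟ ♟ ♟ ♟ ♟ ♟│7
6│· · ♞ · · · · ·│6
5│· · · · · · · ·│5
4│· · · · · · · ·│4
3│· · ♙ · · · · ·│3
2│♙ ♙ ♙ · ♙ ♙ ♙ ♙│2
1│♖ · ♗ ♕ ♔ ♗ ♘ ♖│1
  ─────────────────
  a b c d e f g h

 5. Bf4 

  a b c d e f g h
  ─────────────────
8│♜ · ♝ ♛ ♚ ♝ · ♜│8
7│♟ ♟ ♟ ♟ ♟ ♟ ♟ ♟│7
6│· · ♞ · · · · ·│6
5│· · · · · · · ·│5
4│· · · · · ♗ · ·│4
3│· · ♙ · · · · ·│3
2│♙ ♙ ♙ · ♙ ♙ ♙ ♙│2
1│♖ · · ♕ ♔ ♗ ♘ ♖│1
  ─────────────────
  a b c d e f g h
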